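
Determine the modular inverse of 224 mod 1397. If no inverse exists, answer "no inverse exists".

Run Euclid on (1397, 224):
1397 = 6*224 + 53
224 = 4*53 + 12
53 = 4*12 + 5
12 = 2*5 + 2
5 = 2*2 + 1
2 = 2*1 + 0
The gcd is 1. Working backward:
1 = 5 − 2·2
1 = −2·12 + 5·5
1 = 5·53 − 22·12
1 = −22·224 + 93·53
1 = 93·1397 − 580·224
Thus 224·(-580) ≡ 1 (mod 1397); reducing, -580 mod 1397 = 817.

817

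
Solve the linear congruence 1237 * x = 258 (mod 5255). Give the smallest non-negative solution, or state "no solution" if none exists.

2239

First find gcd(1237, 5255):
5255 = 4*1237 + 307
1237 = 4*307 + 9
307 = 34*9 + 1
9 = 9*1 + 0
gcd = 1, so a unique solution mod 5255 exists.
Back-substitute for the Bézout coefficients:
1 = 307 − 34·9
1 = −34·1237 + 137·307
1 = 137·5255 − 582·1237
So 1237·(-582) ≡ 1 (mod 5255), giving 1237⁻¹ ≡ 4673.
x ≡ 1237⁻¹·258 ≡ 4673·258 ≡ 2239 (mod 5255).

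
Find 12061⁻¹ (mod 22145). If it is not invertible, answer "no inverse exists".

17026

Run Euclid on (22145, 12061):
22145 = 1·12061 + 10084
12061 = 1·10084 + 1977
10084 = 5·1977 + 199
1977 = 9·199 + 186
199 = 1·186 + 13
186 = 14·13 + 4
13 = 3·4 + 1
4 = 4·1 + 0
The gcd is 1. Working backward:
1 = 13 − 3·4
1 = −3·186 + 43·13
1 = 43·199 − 46·186
1 = −46·1977 + 457·199
1 = 457·10084 − 2331·1977
1 = −2331·12061 + 2788·10084
1 = 2788·22145 − 5119·12061
Hence 12061⁻¹ ≡ -5119 ≡ 17026 (mod 22145).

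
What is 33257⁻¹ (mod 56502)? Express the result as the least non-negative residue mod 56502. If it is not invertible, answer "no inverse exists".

Apply the Euclidean algorithm to 56502 and 33257:
56502 = 1*33257 + 23245
33257 = 1*23245 + 10012
23245 = 2*10012 + 3221
10012 = 3*3221 + 349
3221 = 9*349 + 80
349 = 4*80 + 29
80 = 2*29 + 22
29 = 1*22 + 7
22 = 3*7 + 1
7 = 7*1 + 0
Since gcd(33257, 56502) = 1, back-substitute to write 1 as a combination:
1 = 22 − 3·7
1 = −3·29 + 4·22
1 = 4·80 − 11·29
1 = −11·349 + 48·80
1 = 48·3221 − 443·349
1 = −443·10012 + 1377·3221
1 = 1377·23245 − 3197·10012
1 = −3197·33257 + 4574·23245
1 = 4574·56502 − 7771·33257
So 33257·(-7771) ≡ 1 (mod 56502), and -7771 ≡ 48731 (mod 56502).

48731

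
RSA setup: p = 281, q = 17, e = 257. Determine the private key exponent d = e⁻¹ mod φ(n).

3713

φ(n) = (p−1)(q−1) = 280·16 = 4480.
Need d with 257·d ≡ 1 (mod 4480). Apply the extended Euclidean algorithm:
4480 = 17×257 + 111
257 = 2×111 + 35
111 = 3×35 + 6
35 = 5×6 + 5
6 = 1×5 + 1
5 = 5×1 + 0
Back-substitute:
1 = 6 − 5
1 = −35 + 6·6
1 = 6·111 − 19·35
1 = −19·257 + 44·111
1 = 44·4480 − 767·257
So 257·(-767) ≡ 1 (mod 4480), hence d ≡ -767 ≡ 3713 (mod 4480).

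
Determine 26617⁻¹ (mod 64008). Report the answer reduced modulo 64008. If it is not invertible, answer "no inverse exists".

57265

Extended Euclidean algorithm:
64008 = 2*26617 + 10774
26617 = 2*10774 + 5069
10774 = 2*5069 + 636
5069 = 7*636 + 617
636 = 1*617 + 19
617 = 32*19 + 9
19 = 2*9 + 1
9 = 9*1 + 0
gcd = 1, so the inverse exists. Back-substitute:
1 = 19 − 2·9
1 = −2·617 + 65·19
1 = 65·636 − 67·617
1 = −67·5069 + 534·636
1 = 534·10774 − 1135·5069
1 = −1135·26617 + 2804·10774
1 = 2804·64008 − 6743·26617
Hence 26617⁻¹ ≡ -6743 ≡ 57265 (mod 64008).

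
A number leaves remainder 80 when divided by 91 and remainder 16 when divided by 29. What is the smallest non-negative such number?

1263

Write x = 80 + 91·k. Then 91·k ≡ 16 − 80 ≡ 23 (mod 29).
Need 91⁻¹ mod 29. Extended Euclid on (29, 4):
29 = 7*4 + 1
4 = 4*1 + 0
Back-substitute:
1 = 29 − 7·4
91⁻¹ ≡ 22 (mod 29), so k ≡ 22·23 ≡ 13 (mod 29).
x = 80 + 91·13 = 1263.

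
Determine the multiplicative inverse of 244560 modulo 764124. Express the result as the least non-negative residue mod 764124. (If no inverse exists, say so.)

Euclidean algorithm on 764124, 244560:
764124 = 3*244560 + 30444
244560 = 8*30444 + 1008
30444 = 30*1008 + 204
1008 = 4*204 + 192
204 = 1*192 + 12
192 = 16*12 + 0
The gcd is 12, not 1, hence no inverse exists.

no inverse exists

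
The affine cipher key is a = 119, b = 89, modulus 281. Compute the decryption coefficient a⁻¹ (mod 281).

Extended Euclidean algorithm:
281 = 2×119 + 43
119 = 2×43 + 33
43 = 1×33 + 10
33 = 3×10 + 3
10 = 3×3 + 1
3 = 3×1 + 0
The gcd is 1. Working backward:
1 = 10 − 3·3
1 = −3·33 + 10·10
1 = 10·43 − 13·33
1 = −13·119 + 36·43
1 = 36·281 − 85·119
Thus 119·(-85) ≡ 1 (mod 281); reducing, -85 mod 281 = 196.

196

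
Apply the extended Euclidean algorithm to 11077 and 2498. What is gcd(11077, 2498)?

Repeated division:
11077 = 4×2498 + 1085
2498 = 2×1085 + 328
1085 = 3×328 + 101
328 = 3×101 + 25
101 = 4×25 + 1
25 = 25×1 + 0
gcd(11077, 2498) = 1.
Express as a combination:
1 = 101 − 4·25
1 = −4·328 + 13·101
1 = 13·1085 − 43·328
1 = −43·2498 + 99·1085
1 = 99·11077 − 439·2498
So 1 = (99)·11077 + (-439)·2498.

1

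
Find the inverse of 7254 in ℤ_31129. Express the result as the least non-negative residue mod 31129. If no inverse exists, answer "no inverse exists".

gcd(31129, 7254) by repeated division:
31129 = 4×7254 + 2113
7254 = 3×2113 + 915
2113 = 2×915 + 283
915 = 3×283 + 66
283 = 4×66 + 19
66 = 3×19 + 9
19 = 2×9 + 1
9 = 9×1 + 0
Since gcd(7254, 31129) = 1, back-substitute to write 1 as a combination:
1 = 19 − 2·9
1 = −2·66 + 7·19
1 = 7·283 − 30·66
1 = −30·915 + 97·283
1 = 97·2113 − 224·915
1 = −224·7254 + 769·2113
1 = 769·31129 − 3300·7254
Hence 7254⁻¹ ≡ -3300 ≡ 27829 (mod 31129).

27829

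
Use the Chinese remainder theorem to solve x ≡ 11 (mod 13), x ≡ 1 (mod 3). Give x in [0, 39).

Write x = 11 + 13·k. Then 13·k ≡ 1 − 11 ≡ 2 (mod 3).
Need 13⁻¹ mod 3. Extended Euclid on (3, 1):
3 = 3×1 + 0
13⁻¹ ≡ 1 (mod 3), so k ≡ 1·2 ≡ 2 (mod 3).
x = 11 + 13·2 = 37.

37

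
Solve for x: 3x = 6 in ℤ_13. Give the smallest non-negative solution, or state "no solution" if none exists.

First find gcd(3, 13):
13 = 4*3 + 1
3 = 3*1 + 0
gcd = 1, so a unique solution mod 13 exists.
Back-substitute for the Bézout coefficients:
1 = 13 − 4·3
So 3·(-4) ≡ 1 (mod 13), giving 3⁻¹ ≡ 9.
x ≡ 3⁻¹·6 ≡ 9·6 ≡ 2 (mod 13).

2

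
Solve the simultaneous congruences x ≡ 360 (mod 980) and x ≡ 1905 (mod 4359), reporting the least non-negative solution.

1767300

Write x = 360 + 980·k. Then 980·k ≡ 1905 − 360 ≡ 1545 (mod 4359).
Need 980⁻¹ mod 4359. Extended Euclid on (4359, 980):
4359 = 4*980 + 439
980 = 2*439 + 102
439 = 4*102 + 31
102 = 3*31 + 9
31 = 3*9 + 4
9 = 2*4 + 1
4 = 4*1 + 0
Back-substitute:
1 = 9 − 2·4
1 = −2·31 + 7·9
1 = 7·102 − 23·31
1 = −23·439 + 99·102
1 = 99·980 − 221·439
1 = −221·4359 + 983·980
980⁻¹ ≡ 983 (mod 4359), so k ≡ 983·1545 ≡ 1803 (mod 4359).
x = 360 + 980·1803 = 1767300.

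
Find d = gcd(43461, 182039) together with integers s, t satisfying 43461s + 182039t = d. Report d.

11

Euclidean algorithm:
182039 = 4*43461 + 8195
43461 = 5*8195 + 2486
8195 = 3*2486 + 737
2486 = 3*737 + 275
737 = 2*275 + 187
275 = 1*187 + 88
187 = 2*88 + 11
88 = 8*11 + 0
gcd(43461, 182039) = 11.
Back-substituting:
11 = 187 − 2·88
11 = −2·275 + 3·187
11 = 3·737 − 8·275
11 = −8·2486 + 27·737
11 = 27·8195 − 89·2486
11 = −89·43461 + 472·8195
11 = 472·182039 − 1977·43461
So 11 = (472)·182039 + (-1977)·43461.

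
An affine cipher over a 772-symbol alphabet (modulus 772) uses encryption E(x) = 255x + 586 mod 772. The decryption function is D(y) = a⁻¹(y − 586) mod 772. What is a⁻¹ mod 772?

Run Euclid on (772, 255):
772 = 3*255 + 7
255 = 36*7 + 3
7 = 2*3 + 1
3 = 3*1 + 0
Since gcd(255, 772) = 1, back-substitute to write 1 as a combination:
1 = 7 − 2·3
1 = −2·255 + 73·7
1 = 73·772 − 221·255
Thus 255·(-221) ≡ 1 (mod 772); reducing, -221 mod 772 = 551.

551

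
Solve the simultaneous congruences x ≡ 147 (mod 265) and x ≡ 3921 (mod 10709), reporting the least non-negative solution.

153847

Write x = 147 + 265·k. Then 265·k ≡ 3921 − 147 ≡ 3774 (mod 10709).
Need 265⁻¹ mod 10709. Extended Euclid on (10709, 265):
10709 = 40·265 + 109
265 = 2·109 + 47
109 = 2·47 + 15
47 = 3·15 + 2
15 = 7·2 + 1
2 = 2·1 + 0
Back-substitute:
1 = 15 − 7·2
1 = −7·47 + 22·15
1 = 22·109 − 51·47
1 = −51·265 + 124·109
1 = 124·10709 − 5011·265
265⁻¹ ≡ 5698 (mod 10709), so k ≡ 5698·3774 ≡ 580 (mod 10709).
x = 147 + 265·580 = 153847.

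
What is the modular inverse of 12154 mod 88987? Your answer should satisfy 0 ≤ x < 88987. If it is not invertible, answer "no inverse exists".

66063

gcd(88987, 12154) by repeated division:
88987 = 7×12154 + 3909
12154 = 3×3909 + 427
3909 = 9×427 + 66
427 = 6×66 + 31
66 = 2×31 + 4
31 = 7×4 + 3
4 = 1×3 + 1
3 = 3×1 + 0
Since gcd(12154, 88987) = 1, back-substitute to write 1 as a combination:
1 = 4 − 3
1 = −31 + 8·4
1 = 8·66 − 17·31
1 = −17·427 + 110·66
1 = 110·3909 − 1007·427
1 = −1007·12154 + 3131·3909
1 = 3131·88987 − 22924·12154
So 12154·(-22924) ≡ 1 (mod 88987), and -22924 ≡ 66063 (mod 88987).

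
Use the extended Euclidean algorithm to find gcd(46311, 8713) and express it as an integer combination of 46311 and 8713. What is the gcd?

1

Repeated division:
46311 = 5×8713 + 2746
8713 = 3×2746 + 475
2746 = 5×475 + 371
475 = 1×371 + 104
371 = 3×104 + 59
104 = 1×59 + 45
59 = 1×45 + 14
45 = 3×14 + 3
14 = 4×3 + 2
3 = 1×2 + 1
2 = 2×1 + 0
gcd(46311, 8713) = 1.
Express as a combination:
1 = 3 − 2
1 = −14 + 5·3
1 = 5·45 − 16·14
1 = −16·59 + 21·45
1 = 21·104 − 37·59
1 = −37·371 + 132·104
1 = 132·475 − 169·371
1 = −169·2746 + 977·475
1 = 977·8713 − 3100·2746
1 = −3100·46311 + 16477·8713
So 1 = (-3100)·46311 + (16477)·8713.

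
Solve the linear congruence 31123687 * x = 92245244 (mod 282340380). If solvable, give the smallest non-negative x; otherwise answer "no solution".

First find gcd(31123687, 282340380):
282340380 = 9×31123687 + 2227197
31123687 = 13×2227197 + 2170126
2227197 = 1×2170126 + 57071
2170126 = 38×57071 + 1428
57071 = 39×1428 + 1379
1428 = 1×1379 + 49
1379 = 28×49 + 7
49 = 7×7 + 0
gcd = 7 and 7 | 92245244, so solutions exist. Divide through by 7: 4446241x ≡ 13177892 (mod 40334340).
Now find 4446241⁻¹ mod 40334340:
40334340 = 9×4446241 + 318171
4446241 = 13×318171 + 310018
318171 = 1×310018 + 8153
310018 = 38×8153 + 204
8153 = 39×204 + 197
204 = 1×197 + 7
197 = 28×7 + 1
7 = 7×1 + 0
Back-substitute:
1 = 197 − 28·7
1 = −28·204 + 29·197
1 = 29·8153 − 1159·204
1 = −1159·310018 + 44071·8153
1 = 44071·318171 − 45230·310018
1 = −45230·4446241 + 632061·318171
1 = 632061·40334340 − 5733779·4446241
So 4446241·(-5733779) ≡ 1 (mod 40334340), i.e. 4446241⁻¹ ≡ 34600561.
Then x ≡ 34600561·13177892 ≡ 5394932 (mod 40334340); the smallest non-negative solution is x = 5394932.

5394932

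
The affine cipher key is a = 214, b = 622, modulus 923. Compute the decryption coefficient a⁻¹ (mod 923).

427

Run Euclid on (923, 214):
923 = 4·214 + 67
214 = 3·67 + 13
67 = 5·13 + 2
13 = 6·2 + 1
2 = 2·1 + 0
Since gcd(214, 923) = 1, back-substitute to write 1 as a combination:
1 = 13 − 6·2
1 = −6·67 + 31·13
1 = 31·214 − 99·67
1 = −99·923 + 427·214
So 214·427 ≡ 1 (mod 923).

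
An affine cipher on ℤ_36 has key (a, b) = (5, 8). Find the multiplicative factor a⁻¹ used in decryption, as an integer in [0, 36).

Run Euclid on (36, 5):
36 = 7·5 + 1
5 = 5·1 + 0
gcd = 1, so the inverse exists. Back-substitute:
1 = 36 − 7·5
So 5·(-7) ≡ 1 (mod 36), and -7 ≡ 29 (mod 36).

29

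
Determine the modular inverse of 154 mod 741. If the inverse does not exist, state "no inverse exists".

409

Run Euclid on (741, 154):
741 = 4·154 + 125
154 = 1·125 + 29
125 = 4·29 + 9
29 = 3·9 + 2
9 = 4·2 + 1
2 = 2·1 + 0
gcd = 1, so the inverse exists. Back-substitute:
1 = 9 − 4·2
1 = −4·29 + 13·9
1 = 13·125 − 56·29
1 = −56·154 + 69·125
1 = 69·741 − 332·154
So 154·(-332) ≡ 1 (mod 741), and -332 ≡ 409 (mod 741).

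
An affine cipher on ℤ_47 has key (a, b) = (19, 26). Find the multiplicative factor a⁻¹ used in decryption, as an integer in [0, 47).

gcd(47, 19) by repeated division:
47 = 2·19 + 9
19 = 2·9 + 1
9 = 9·1 + 0
The gcd is 1. Working backward:
1 = 19 − 2·9
1 = −2·47 + 5·19
So 19·5 ≡ 1 (mod 47).

5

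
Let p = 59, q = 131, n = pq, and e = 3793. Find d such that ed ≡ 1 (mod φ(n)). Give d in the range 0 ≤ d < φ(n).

φ(n) = (p−1)(q−1) = 58·130 = 7540.
Need d with 3793·d ≡ 1 (mod 7540). Apply the extended Euclidean algorithm:
7540 = 1×3793 + 3747
3793 = 1×3747 + 46
3747 = 81×46 + 21
46 = 2×21 + 4
21 = 5×4 + 1
4 = 4×1 + 0
Back-substitute:
1 = 21 − 5·4
1 = −5·46 + 11·21
1 = 11·3747 − 896·46
1 = −896·3793 + 907·3747
1 = 907·7540 − 1803·3793
So 3793·(-1803) ≡ 1 (mod 7540), hence d ≡ -1803 ≡ 5737 (mod 7540).

5737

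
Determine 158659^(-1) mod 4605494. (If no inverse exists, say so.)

Extended Euclidean algorithm:
4605494 = 29×158659 + 4383
158659 = 36×4383 + 871
4383 = 5×871 + 28
871 = 31×28 + 3
28 = 9×3 + 1
3 = 3×1 + 0
gcd = 1, so the inverse exists. Back-substitute:
1 = 28 − 9·3
1 = −9·871 + 280·28
1 = 280·4383 − 1409·871
1 = −1409·158659 + 51004·4383
1 = 51004·4605494 − 1480525·158659
So 158659·(-1480525) ≡ 1 (mod 4605494), and -1480525 ≡ 3124969 (mod 4605494).

3124969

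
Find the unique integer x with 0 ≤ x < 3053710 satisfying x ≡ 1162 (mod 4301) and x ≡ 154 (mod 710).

267824

Write x = 1162 + 4301·k. Then 4301·k ≡ 154 − 1162 ≡ 412 (mod 710).
Need 4301⁻¹ mod 710. Extended Euclid on (710, 41):
710 = 17*41 + 13
41 = 3*13 + 2
13 = 6*2 + 1
2 = 2*1 + 0
Back-substitute:
1 = 13 − 6·2
1 = −6·41 + 19·13
1 = 19·710 − 329·41
4301⁻¹ ≡ 381 (mod 710), so k ≡ 381·412 ≡ 62 (mod 710).
x = 1162 + 4301·62 = 267824.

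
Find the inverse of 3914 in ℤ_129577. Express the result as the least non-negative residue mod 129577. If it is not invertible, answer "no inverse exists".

113653

gcd(129577, 3914) by repeated division:
129577 = 33×3914 + 415
3914 = 9×415 + 179
415 = 2×179 + 57
179 = 3×57 + 8
57 = 7×8 + 1
8 = 8×1 + 0
Since gcd(3914, 129577) = 1, back-substitute to write 1 as a combination:
1 = 57 − 7·8
1 = −7·179 + 22·57
1 = 22·415 − 51·179
1 = −51·3914 + 481·415
1 = 481·129577 − 15924·3914
So 3914·(-15924) ≡ 1 (mod 129577), and -15924 ≡ 113653 (mod 129577).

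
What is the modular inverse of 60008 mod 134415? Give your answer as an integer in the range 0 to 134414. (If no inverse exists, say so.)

Extended Euclidean algorithm:
134415 = 2×60008 + 14399
60008 = 4×14399 + 2412
14399 = 5×2412 + 2339
2412 = 1×2339 + 73
2339 = 32×73 + 3
73 = 24×3 + 1
3 = 3×1 + 0
Since gcd(60008, 134415) = 1, back-substitute to write 1 as a combination:
1 = 73 − 24·3
1 = −24·2339 + 769·73
1 = 769·2412 − 793·2339
1 = −793·14399 + 4734·2412
1 = 4734·60008 − 19729·14399
1 = −19729·134415 + 44192·60008
So 60008·44192 ≡ 1 (mod 134415).

44192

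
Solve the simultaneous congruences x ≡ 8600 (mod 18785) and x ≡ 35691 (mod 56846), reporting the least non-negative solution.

Write x = 8600 + 18785·k. Then 18785·k ≡ 35691 − 8600 ≡ 27091 (mod 56846).
Need 18785⁻¹ mod 56846. Extended Euclid on (56846, 18785):
56846 = 3×18785 + 491
18785 = 38×491 + 127
491 = 3×127 + 110
127 = 1×110 + 17
110 = 6×17 + 8
17 = 2×8 + 1
8 = 8×1 + 0
Back-substitute:
1 = 17 − 2·8
1 = −2·110 + 13·17
1 = 13·127 − 15·110
1 = −15·491 + 58·127
1 = 58·18785 − 2219·491
1 = −2219·56846 + 6715·18785
18785⁻¹ ≡ 6715 (mod 56846), so k ≡ 6715·27091 ≡ 8865 (mod 56846).
x = 8600 + 18785·8865 = 166537625.

166537625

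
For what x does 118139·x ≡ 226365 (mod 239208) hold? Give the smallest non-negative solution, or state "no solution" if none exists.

146391

First find gcd(118139, 239208):
239208 = 2*118139 + 2930
118139 = 40*2930 + 939
2930 = 3*939 + 113
939 = 8*113 + 35
113 = 3*35 + 8
35 = 4*8 + 3
8 = 2*3 + 2
3 = 1*2 + 1
2 = 2*1 + 0
gcd = 1, so a unique solution mod 239208 exists.
Back-substitute for the Bézout coefficients:
1 = 3 − 2
1 = −8 + 3·3
1 = 3·35 − 13·8
1 = −13·113 + 42·35
1 = 42·939 − 349·113
1 = −349·2930 + 1089·939
1 = 1089·118139 − 43909·2930
1 = −43909·239208 + 88907·118139
So 118139·(88907) ≡ 1 (mod 239208), giving 118139⁻¹ ≡ 88907.
x ≡ 118139⁻¹·226365 ≡ 88907·226365 ≡ 146391 (mod 239208).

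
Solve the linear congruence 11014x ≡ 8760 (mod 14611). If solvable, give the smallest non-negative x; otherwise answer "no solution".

First find gcd(11014, 14611):
14611 = 1×11014 + 3597
11014 = 3×3597 + 223
3597 = 16×223 + 29
223 = 7×29 + 20
29 = 1×20 + 9
20 = 2×9 + 2
9 = 4×2 + 1
2 = 2×1 + 0
gcd = 1, so a unique solution mod 14611 exists.
Back-substitute for the Bézout coefficients:
1 = 9 − 4·2
1 = −4·20 + 9·9
1 = 9·29 − 13·20
1 = −13·223 + 100·29
1 = 100·3597 − 1613·223
1 = −1613·11014 + 4939·3597
1 = 4939·14611 − 6552·11014
So 11014·(-6552) ≡ 1 (mod 14611), giving 11014⁻¹ ≡ 8059.
x ≡ 11014⁻¹·8760 ≡ 8059·8760 ≡ 11099 (mod 14611).

11099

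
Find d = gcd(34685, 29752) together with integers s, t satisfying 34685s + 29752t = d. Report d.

1

Repeated division:
34685 = 1×29752 + 4933
29752 = 6×4933 + 154
4933 = 32×154 + 5
154 = 30×5 + 4
5 = 1×4 + 1
4 = 4×1 + 0
gcd(34685, 29752) = 1.
Back-substituting:
1 = 5 − 4
1 = −154 + 31·5
1 = 31·4933 − 993·154
1 = −993·29752 + 5989·4933
1 = 5989·34685 − 6982·29752
So 1 = (5989)·34685 + (-6982)·29752.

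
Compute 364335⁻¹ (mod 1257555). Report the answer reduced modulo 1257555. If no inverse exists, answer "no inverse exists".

no inverse exists

Euclidean algorithm on 1257555, 364335:
1257555 = 3×364335 + 164550
364335 = 2×164550 + 35235
164550 = 4×35235 + 23610
35235 = 1×23610 + 11625
23610 = 2×11625 + 360
11625 = 32×360 + 105
360 = 3×105 + 45
105 = 2×45 + 15
45 = 3×15 + 0
Since gcd = 15 > 1, 364335 is not a unit mod 1257555.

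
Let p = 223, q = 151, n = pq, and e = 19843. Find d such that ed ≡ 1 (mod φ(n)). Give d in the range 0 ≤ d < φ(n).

1507

φ(n) = (p−1)(q−1) = 222·150 = 33300.
Need d with 19843·d ≡ 1 (mod 33300). Apply the extended Euclidean algorithm:
33300 = 1*19843 + 13457
19843 = 1*13457 + 6386
13457 = 2*6386 + 685
6386 = 9*685 + 221
685 = 3*221 + 22
221 = 10*22 + 1
22 = 22*1 + 0
Back-substitute:
1 = 221 − 10·22
1 = −10·685 + 31·221
1 = 31·6386 − 289·685
1 = −289·13457 + 609·6386
1 = 609·19843 − 898·13457
1 = −898·33300 + 1507·19843
So 19843·1507 ≡ 1 (mod 33300), hence d = 1507.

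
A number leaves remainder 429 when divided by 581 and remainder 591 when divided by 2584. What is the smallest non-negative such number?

Write x = 429 + 581·k. Then 581·k ≡ 591 − 429 ≡ 162 (mod 2584).
Need 581⁻¹ mod 2584. Extended Euclid on (2584, 581):
2584 = 4·581 + 260
581 = 2·260 + 61
260 = 4·61 + 16
61 = 3·16 + 13
16 = 1·13 + 3
13 = 4·3 + 1
3 = 3·1 + 0
Back-substitute:
1 = 13 − 4·3
1 = −4·16 + 5·13
1 = 5·61 − 19·16
1 = −19·260 + 81·61
1 = 81·581 − 181·260
1 = −181·2584 + 805·581
581⁻¹ ≡ 805 (mod 2584), so k ≡ 805·162 ≡ 1210 (mod 2584).
x = 429 + 581·1210 = 703439.

703439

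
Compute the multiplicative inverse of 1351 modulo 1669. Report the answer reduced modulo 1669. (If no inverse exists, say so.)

gcd(1669, 1351) by repeated division:
1669 = 1·1351 + 318
1351 = 4·318 + 79
318 = 4·79 + 2
79 = 39·2 + 1
2 = 2·1 + 0
The gcd is 1. Working backward:
1 = 79 − 39·2
1 = −39·318 + 157·79
1 = 157·1351 − 667·318
1 = −667·1669 + 824·1351
So 1351·824 ≡ 1 (mod 1669).

824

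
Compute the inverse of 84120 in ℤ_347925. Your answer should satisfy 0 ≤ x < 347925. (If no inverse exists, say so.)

Euclidean algorithm on 347925, 84120:
347925 = 4·84120 + 11445
84120 = 7·11445 + 4005
11445 = 2·4005 + 3435
4005 = 1·3435 + 570
3435 = 6·570 + 15
570 = 38·15 + 0
Since gcd = 15 > 1, 84120 is not a unit mod 347925.

no inverse exists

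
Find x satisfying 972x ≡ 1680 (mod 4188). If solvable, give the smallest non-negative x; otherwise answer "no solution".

First find gcd(972, 4188):
4188 = 4×972 + 300
972 = 3×300 + 72
300 = 4×72 + 12
72 = 6×12 + 0
gcd = 12 and 12 | 1680, so solutions exist. Divide through by 12: 81x ≡ 140 (mod 349).
Now find 81⁻¹ mod 349:
349 = 4*81 + 25
81 = 3*25 + 6
25 = 4*6 + 1
6 = 6*1 + 0
Back-substitute:
1 = 25 − 4·6
1 = −4·81 + 13·25
1 = 13·349 − 56·81
So 81·(-56) ≡ 1 (mod 349), i.e. 81⁻¹ ≡ 293.
Then x ≡ 293·140 ≡ 187 (mod 349); the smallest non-negative solution is x = 187.

187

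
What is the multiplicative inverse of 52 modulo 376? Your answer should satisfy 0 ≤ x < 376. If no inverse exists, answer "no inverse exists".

no inverse exists

Euclidean algorithm on 376, 52:
376 = 7*52 + 12
52 = 4*12 + 4
12 = 3*4 + 0
gcd(52, 376) = 4 ≠ 1, so 52 has no multiplicative inverse modulo 376.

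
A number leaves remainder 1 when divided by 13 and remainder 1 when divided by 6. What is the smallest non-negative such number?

1

Write x = 1 + 13·k. Then 13·k ≡ 1 − 1 ≡ 0 (mod 6).
Need 13⁻¹ mod 6. Extended Euclid on (6, 1):
6 = 6·1 + 0
13⁻¹ ≡ 1 (mod 6), so k ≡ 1·0 ≡ 0 (mod 6).
x = 1 + 13·0 = 1.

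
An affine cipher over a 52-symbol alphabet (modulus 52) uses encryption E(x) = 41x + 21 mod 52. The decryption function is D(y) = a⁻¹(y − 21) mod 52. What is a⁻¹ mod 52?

Run Euclid on (52, 41):
52 = 1×41 + 11
41 = 3×11 + 8
11 = 1×8 + 3
8 = 2×3 + 2
3 = 1×2 + 1
2 = 2×1 + 0
The gcd is 1. Working backward:
1 = 3 − 2
1 = −8 + 3·3
1 = 3·11 − 4·8
1 = −4·41 + 15·11
1 = 15·52 − 19·41
Hence 41⁻¹ ≡ -19 ≡ 33 (mod 52).

33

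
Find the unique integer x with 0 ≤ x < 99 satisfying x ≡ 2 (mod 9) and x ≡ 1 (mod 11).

56

Write x = 2 + 9·k. Then 9·k ≡ 1 − 2 ≡ 10 (mod 11).
Need 9⁻¹ mod 11. Extended Euclid on (11, 9):
11 = 1×9 + 2
9 = 4×2 + 1
2 = 2×1 + 0
Back-substitute:
1 = 9 − 4·2
1 = −4·11 + 5·9
9⁻¹ ≡ 5 (mod 11), so k ≡ 5·10 ≡ 6 (mod 11).
x = 2 + 9·6 = 56.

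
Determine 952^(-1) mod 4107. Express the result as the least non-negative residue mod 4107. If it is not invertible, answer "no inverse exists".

gcd(4107, 952) by repeated division:
4107 = 4*952 + 299
952 = 3*299 + 55
299 = 5*55 + 24
55 = 2*24 + 7
24 = 3*7 + 3
7 = 2*3 + 1
3 = 3*1 + 0
The gcd is 1. Working backward:
1 = 7 − 2·3
1 = −2·24 + 7·7
1 = 7·55 − 16·24
1 = −16·299 + 87·55
1 = 87·952 − 277·299
1 = −277·4107 + 1195·952
So 952·1195 ≡ 1 (mod 4107).

1195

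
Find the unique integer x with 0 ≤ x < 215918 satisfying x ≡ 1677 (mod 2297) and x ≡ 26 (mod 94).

3974

Write x = 1677 + 2297·k. Then 2297·k ≡ 26 − 1677 ≡ 41 (mod 94).
Need 2297⁻¹ mod 94. Extended Euclid on (94, 41):
94 = 2×41 + 12
41 = 3×12 + 5
12 = 2×5 + 2
5 = 2×2 + 1
2 = 2×1 + 0
Back-substitute:
1 = 5 − 2·2
1 = −2·12 + 5·5
1 = 5·41 − 17·12
1 = −17·94 + 39·41
2297⁻¹ ≡ 39 (mod 94), so k ≡ 39·41 ≡ 1 (mod 94).
x = 1677 + 2297·1 = 3974.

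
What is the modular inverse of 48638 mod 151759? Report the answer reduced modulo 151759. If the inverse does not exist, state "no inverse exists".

Extended Euclidean algorithm:
151759 = 3·48638 + 5845
48638 = 8·5845 + 1878
5845 = 3·1878 + 211
1878 = 8·211 + 190
211 = 1·190 + 21
190 = 9·21 + 1
21 = 21·1 + 0
Since gcd(48638, 151759) = 1, back-substitute to write 1 as a combination:
1 = 190 − 9·21
1 = −9·211 + 10·190
1 = 10·1878 − 89·211
1 = −89·5845 + 277·1878
1 = 277·48638 − 2305·5845
1 = −2305·151759 + 7192·48638
So 48638·7192 ≡ 1 (mod 151759).

7192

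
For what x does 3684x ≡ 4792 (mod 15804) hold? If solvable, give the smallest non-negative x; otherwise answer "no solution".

gcd(3684, 15804):
15804 = 4*3684 + 1068
3684 = 3*1068 + 480
1068 = 2*480 + 108
480 = 4*108 + 48
108 = 2*48 + 12
48 = 4*12 + 0
gcd = 12, but 12 ∤ 4792, so the congruence has no solution.

no solution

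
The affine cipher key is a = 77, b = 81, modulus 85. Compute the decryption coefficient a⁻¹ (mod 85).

Run Euclid on (85, 77):
85 = 1·77 + 8
77 = 9·8 + 5
8 = 1·5 + 3
5 = 1·3 + 2
3 = 1·2 + 1
2 = 2·1 + 0
gcd = 1, so the inverse exists. Back-substitute:
1 = 3 − 2
1 = −5 + 2·3
1 = 2·8 − 3·5
1 = −3·77 + 29·8
1 = 29·85 − 32·77
So 77·(-32) ≡ 1 (mod 85), and -32 ≡ 53 (mod 85).

53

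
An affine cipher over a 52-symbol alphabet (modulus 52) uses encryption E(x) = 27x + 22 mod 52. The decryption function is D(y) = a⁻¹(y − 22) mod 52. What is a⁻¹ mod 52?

Run Euclid on (52, 27):
52 = 1×27 + 25
27 = 1×25 + 2
25 = 12×2 + 1
2 = 2×1 + 0
Since gcd(27, 52) = 1, back-substitute to write 1 as a combination:
1 = 25 − 12·2
1 = −12·27 + 13·25
1 = 13·52 − 25·27
Thus 27·(-25) ≡ 1 (mod 52); reducing, -25 mod 52 = 27.

27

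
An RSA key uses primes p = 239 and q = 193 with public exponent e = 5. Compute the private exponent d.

φ(n) = (p−1)(q−1) = 238·192 = 45696.
Need d with 5·d ≡ 1 (mod 45696). Apply the extended Euclidean algorithm:
45696 = 9139·5 + 1
5 = 5·1 + 0
Back-substitute:
1 = 45696 − 9139·5
So 5·(-9139) ≡ 1 (mod 45696), hence d ≡ -9139 ≡ 36557 (mod 45696).

36557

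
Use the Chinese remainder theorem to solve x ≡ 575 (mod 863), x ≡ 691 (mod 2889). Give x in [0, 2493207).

1927654

Write x = 575 + 863·k. Then 863·k ≡ 691 − 575 ≡ 116 (mod 2889).
Need 863⁻¹ mod 2889. Extended Euclid on (2889, 863):
2889 = 3·863 + 300
863 = 2·300 + 263
300 = 1·263 + 37
263 = 7·37 + 4
37 = 9·4 + 1
4 = 4·1 + 0
Back-substitute:
1 = 37 − 9·4
1 = −9·263 + 64·37
1 = 64·300 − 73·263
1 = −73·863 + 210·300
1 = 210·2889 − 703·863
863⁻¹ ≡ 2186 (mod 2889), so k ≡ 2186·116 ≡ 2233 (mod 2889).
x = 575 + 863·2233 = 1927654.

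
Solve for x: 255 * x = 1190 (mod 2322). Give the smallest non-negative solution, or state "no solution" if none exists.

gcd(255, 2322):
2322 = 9·255 + 27
255 = 9·27 + 12
27 = 2·12 + 3
12 = 4·3 + 0
gcd = 3, but 3 ∤ 1190, so the congruence has no solution.

no solution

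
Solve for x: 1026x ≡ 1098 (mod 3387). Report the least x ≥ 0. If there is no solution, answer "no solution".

First find gcd(1026, 3387):
3387 = 3·1026 + 309
1026 = 3·309 + 99
309 = 3·99 + 12
99 = 8·12 + 3
12 = 4·3 + 0
gcd = 3 and 3 | 1098, so solutions exist. Divide through by 3: 342x ≡ 366 (mod 1129).
Now find 342⁻¹ mod 1129:
1129 = 3*342 + 103
342 = 3*103 + 33
103 = 3*33 + 4
33 = 8*4 + 1
4 = 4*1 + 0
Back-substitute:
1 = 33 − 8·4
1 = −8·103 + 25·33
1 = 25·342 − 83·103
1 = −83·1129 + 274·342
So 342⁻¹ ≡ 274 (mod 1129).
Then x ≡ 274·366 ≡ 932 (mod 1129); the smallest non-negative solution is x = 932.

932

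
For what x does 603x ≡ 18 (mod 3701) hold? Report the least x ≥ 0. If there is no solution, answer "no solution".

1381

First find gcd(603, 3701):
3701 = 6*603 + 83
603 = 7*83 + 22
83 = 3*22 + 17
22 = 1*17 + 5
17 = 3*5 + 2
5 = 2*2 + 1
2 = 2*1 + 0
gcd = 1, so a unique solution mod 3701 exists.
Back-substitute for the Bézout coefficients:
1 = 5 − 2·2
1 = −2·17 + 7·5
1 = 7·22 − 9·17
1 = −9·83 + 34·22
1 = 34·603 − 247·83
1 = −247·3701 + 1516·603
So 603·(1516) ≡ 1 (mod 3701), giving 603⁻¹ ≡ 1516.
x ≡ 603⁻¹·18 ≡ 1516·18 ≡ 1381 (mod 3701).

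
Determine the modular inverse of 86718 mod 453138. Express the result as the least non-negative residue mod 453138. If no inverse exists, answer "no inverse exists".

no inverse exists

Compute gcd(86718, 453138):
453138 = 5*86718 + 19548
86718 = 4*19548 + 8526
19548 = 2*8526 + 2496
8526 = 3*2496 + 1038
2496 = 2*1038 + 420
1038 = 2*420 + 198
420 = 2*198 + 24
198 = 8*24 + 6
24 = 4*6 + 0
The gcd is 6, not 1, hence no inverse exists.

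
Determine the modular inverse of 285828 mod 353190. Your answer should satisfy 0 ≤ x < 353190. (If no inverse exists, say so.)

no inverse exists

Compute gcd(285828, 353190):
353190 = 1×285828 + 67362
285828 = 4×67362 + 16380
67362 = 4×16380 + 1842
16380 = 8×1842 + 1644
1842 = 1×1644 + 198
1644 = 8×198 + 60
198 = 3×60 + 18
60 = 3×18 + 6
18 = 3×6 + 0
Since gcd = 6 > 1, 285828 is not a unit mod 353190.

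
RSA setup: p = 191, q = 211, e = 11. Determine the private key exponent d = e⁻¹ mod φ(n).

25391

φ(n) = (p−1)(q−1) = 190·210 = 39900.
Need d with 11·d ≡ 1 (mod 39900). Apply the extended Euclidean algorithm:
39900 = 3627·11 + 3
11 = 3·3 + 2
3 = 1·2 + 1
2 = 2·1 + 0
Back-substitute:
1 = 3 − 2
1 = −11 + 4·3
1 = 4·39900 − 14509·11
So 11·(-14509) ≡ 1 (mod 39900), hence d ≡ -14509 ≡ 25391 (mod 39900).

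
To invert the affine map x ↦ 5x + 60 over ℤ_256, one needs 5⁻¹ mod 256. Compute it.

205

Extended Euclidean algorithm:
256 = 51·5 + 1
5 = 5·1 + 0
The gcd is 1. Working backward:
1 = 256 − 51·5
So 5·(-51) ≡ 1 (mod 256), and -51 ≡ 205 (mod 256).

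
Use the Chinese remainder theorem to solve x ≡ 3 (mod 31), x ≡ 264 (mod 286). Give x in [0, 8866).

2266

Write x = 3 + 31·k. Then 31·k ≡ 264 − 3 ≡ 261 (mod 286).
Need 31⁻¹ mod 286. Extended Euclid on (286, 31):
286 = 9*31 + 7
31 = 4*7 + 3
7 = 2*3 + 1
3 = 3*1 + 0
Back-substitute:
1 = 7 − 2·3
1 = −2·31 + 9·7
1 = 9·286 − 83·31
31⁻¹ ≡ 203 (mod 286), so k ≡ 203·261 ≡ 73 (mod 286).
x = 3 + 31·73 = 2266.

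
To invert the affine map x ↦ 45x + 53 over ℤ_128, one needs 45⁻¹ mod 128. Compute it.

37

Extended Euclidean algorithm:
128 = 2*45 + 38
45 = 1*38 + 7
38 = 5*7 + 3
7 = 2*3 + 1
3 = 3*1 + 0
Since gcd(45, 128) = 1, back-substitute to write 1 as a combination:
1 = 7 − 2·3
1 = −2·38 + 11·7
1 = 11·45 − 13·38
1 = −13·128 + 37·45
So 45·37 ≡ 1 (mod 128).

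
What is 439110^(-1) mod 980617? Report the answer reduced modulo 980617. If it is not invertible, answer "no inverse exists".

869375

gcd(980617, 439110) by repeated division:
980617 = 2*439110 + 102397
439110 = 4*102397 + 29522
102397 = 3*29522 + 13831
29522 = 2*13831 + 1860
13831 = 7*1860 + 811
1860 = 2*811 + 238
811 = 3*238 + 97
238 = 2*97 + 44
97 = 2*44 + 9
44 = 4*9 + 8
9 = 1*8 + 1
8 = 8*1 + 0
gcd = 1, so the inverse exists. Back-substitute:
1 = 9 − 8
1 = −44 + 5·9
1 = 5·97 − 11·44
1 = −11·238 + 27·97
1 = 27·811 − 92·238
1 = −92·1860 + 211·811
1 = 211·13831 − 1569·1860
1 = −1569·29522 + 3349·13831
1 = 3349·102397 − 11616·29522
1 = −11616·439110 + 49813·102397
1 = 49813·980617 − 111242·439110
Hence 439110⁻¹ ≡ -111242 ≡ 869375 (mod 980617).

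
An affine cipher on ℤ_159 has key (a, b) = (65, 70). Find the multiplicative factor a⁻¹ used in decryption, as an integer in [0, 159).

137

Run Euclid on (159, 65):
159 = 2×65 + 29
65 = 2×29 + 7
29 = 4×7 + 1
7 = 7×1 + 0
The gcd is 1. Working backward:
1 = 29 − 4·7
1 = −4·65 + 9·29
1 = 9·159 − 22·65
Thus 65·(-22) ≡ 1 (mod 159); reducing, -22 mod 159 = 137.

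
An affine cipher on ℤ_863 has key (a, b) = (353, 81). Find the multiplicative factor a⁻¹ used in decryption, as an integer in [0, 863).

Run Euclid on (863, 353):
863 = 2*353 + 157
353 = 2*157 + 39
157 = 4*39 + 1
39 = 39*1 + 0
Since gcd(353, 863) = 1, back-substitute to write 1 as a combination:
1 = 157 − 4·39
1 = −4·353 + 9·157
1 = 9·863 − 22·353
Hence 353⁻¹ ≡ -22 ≡ 841 (mod 863).

841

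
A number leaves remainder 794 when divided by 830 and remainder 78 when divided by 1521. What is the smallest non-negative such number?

Write x = 794 + 830·k. Then 830·k ≡ 78 − 794 ≡ 805 (mod 1521).
Need 830⁻¹ mod 1521. Extended Euclid on (1521, 830):
1521 = 1·830 + 691
830 = 1·691 + 139
691 = 4·139 + 135
139 = 1·135 + 4
135 = 33·4 + 3
4 = 1·3 + 1
3 = 3·1 + 0
Back-substitute:
1 = 4 − 3
1 = −135 + 34·4
1 = 34·139 − 35·135
1 = −35·691 + 174·139
1 = 174·830 − 209·691
1 = −209·1521 + 383·830
830⁻¹ ≡ 383 (mod 1521), so k ≡ 383·805 ≡ 1073 (mod 1521).
x = 794 + 830·1073 = 891384.

891384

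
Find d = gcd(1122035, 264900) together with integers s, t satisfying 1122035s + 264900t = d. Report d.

Apply Euclid's algorithm to 1122035 and 264900:
1122035 = 4*264900 + 62435
264900 = 4*62435 + 15160
62435 = 4*15160 + 1795
15160 = 8*1795 + 800
1795 = 2*800 + 195
800 = 4*195 + 20
195 = 9*20 + 15
20 = 1*15 + 5
15 = 3*5 + 0
gcd(1122035, 264900) = 5.
Express as a combination:
5 = 20 − 15
5 = −195 + 10·20
5 = 10·800 − 41·195
5 = −41·1795 + 92·800
5 = 92·15160 − 777·1795
5 = −777·62435 + 3200·15160
5 = 3200·264900 − 13577·62435
5 = −13577·1122035 + 57508·264900
So 5 = (-13577)·1122035 + (57508)·264900.

5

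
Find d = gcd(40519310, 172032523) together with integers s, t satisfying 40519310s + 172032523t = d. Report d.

13

Repeated division:
172032523 = 4×40519310 + 9955283
40519310 = 4×9955283 + 698178
9955283 = 14×698178 + 180791
698178 = 3×180791 + 155805
180791 = 1×155805 + 24986
155805 = 6×24986 + 5889
24986 = 4×5889 + 1430
5889 = 4×1430 + 169
1430 = 8×169 + 78
169 = 2×78 + 13
78 = 6×13 + 0
gcd(40519310, 172032523) = 13.
Working backward:
13 = 169 − 2·78
13 = −2·1430 + 17·169
13 = 17·5889 − 70·1430
13 = −70·24986 + 297·5889
13 = 297·155805 − 1852·24986
13 = −1852·180791 + 2149·155805
13 = 2149·698178 − 8299·180791
13 = −8299·9955283 + 118335·698178
13 = 118335·40519310 − 481639·9955283
13 = −481639·172032523 + 2044891·40519310
So 13 = (-481639)·172032523 + (2044891)·40519310.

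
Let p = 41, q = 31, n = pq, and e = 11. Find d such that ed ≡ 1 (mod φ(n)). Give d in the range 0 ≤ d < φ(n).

φ(n) = (p−1)(q−1) = 40·30 = 1200.
Need d with 11·d ≡ 1 (mod 1200). Apply the extended Euclidean algorithm:
1200 = 109*11 + 1
11 = 11*1 + 0
Back-substitute:
1 = 1200 − 109·11
So 11·(-109) ≡ 1 (mod 1200), hence d ≡ -109 ≡ 1091 (mod 1200).

1091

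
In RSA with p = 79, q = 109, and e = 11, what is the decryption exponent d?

4595

φ(n) = (p−1)(q−1) = 78·108 = 8424.
Need d with 11·d ≡ 1 (mod 8424). Apply the extended Euclidean algorithm:
8424 = 765·11 + 9
11 = 1·9 + 2
9 = 4·2 + 1
2 = 2·1 + 0
Back-substitute:
1 = 9 − 4·2
1 = −4·11 + 5·9
1 = 5·8424 − 3829·11
So 11·(-3829) ≡ 1 (mod 8424), hence d ≡ -3829 ≡ 4595 (mod 8424).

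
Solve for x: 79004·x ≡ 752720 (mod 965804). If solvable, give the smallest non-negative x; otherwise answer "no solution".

First find gcd(79004, 965804):
965804 = 12*79004 + 17756
79004 = 4*17756 + 7980
17756 = 2*7980 + 1796
7980 = 4*1796 + 796
1796 = 2*796 + 204
796 = 3*204 + 184
204 = 1*184 + 20
184 = 9*20 + 4
20 = 5*4 + 0
gcd = 4 and 4 | 752720, so solutions exist. Divide through by 4: 19751x ≡ 188180 (mod 241451).
Now find 19751⁻¹ mod 241451:
241451 = 12*19751 + 4439
19751 = 4*4439 + 1995
4439 = 2*1995 + 449
1995 = 4*449 + 199
449 = 2*199 + 51
199 = 3*51 + 46
51 = 1*46 + 5
46 = 9*5 + 1
5 = 5*1 + 0
Back-substitute:
1 = 46 − 9·5
1 = −9·51 + 10·46
1 = 10·199 − 39·51
1 = −39·449 + 88·199
1 = 88·1995 − 391·449
1 = −391·4439 + 870·1995
1 = 870·19751 − 3871·4439
1 = −3871·241451 + 47322·19751
So 19751⁻¹ ≡ 47322 (mod 241451).
Then x ≡ 47322·188180 ≡ 99629 (mod 241451); the smallest non-negative solution is x = 99629.

99629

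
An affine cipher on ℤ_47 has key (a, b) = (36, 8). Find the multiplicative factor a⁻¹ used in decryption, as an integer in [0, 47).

Extended Euclidean algorithm:
47 = 1×36 + 11
36 = 3×11 + 3
11 = 3×3 + 2
3 = 1×2 + 1
2 = 2×1 + 0
The gcd is 1. Working backward:
1 = 3 − 2
1 = −11 + 4·3
1 = 4·36 − 13·11
1 = −13·47 + 17·36
So 36·17 ≡ 1 (mod 47).

17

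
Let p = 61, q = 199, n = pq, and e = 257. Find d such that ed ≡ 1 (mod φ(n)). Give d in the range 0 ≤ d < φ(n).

1433

φ(n) = (p−1)(q−1) = 60·198 = 11880.
Need d with 257·d ≡ 1 (mod 11880). Apply the extended Euclidean algorithm:
11880 = 46·257 + 58
257 = 4·58 + 25
58 = 2·25 + 8
25 = 3·8 + 1
8 = 8·1 + 0
Back-substitute:
1 = 25 − 3·8
1 = −3·58 + 7·25
1 = 7·257 − 31·58
1 = −31·11880 + 1433·257
So 257·1433 ≡ 1 (mod 11880), hence d = 1433.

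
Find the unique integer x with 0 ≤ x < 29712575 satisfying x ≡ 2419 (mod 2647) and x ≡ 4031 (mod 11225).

Write x = 2419 + 2647·k. Then 2647·k ≡ 4031 − 2419 ≡ 1612 (mod 11225).
Need 2647⁻¹ mod 11225. Extended Euclid on (11225, 2647):
11225 = 4×2647 + 637
2647 = 4×637 + 99
637 = 6×99 + 43
99 = 2×43 + 13
43 = 3×13 + 4
13 = 3×4 + 1
4 = 4×1 + 0
Back-substitute:
1 = 13 − 3·4
1 = −3·43 + 10·13
1 = 10·99 − 23·43
1 = −23·637 + 148·99
1 = 148·2647 − 615·637
1 = −615·11225 + 2608·2647
2647⁻¹ ≡ 2608 (mod 11225), so k ≡ 2608·1612 ≡ 5946 (mod 11225).
x = 2419 + 2647·5946 = 15741481.

15741481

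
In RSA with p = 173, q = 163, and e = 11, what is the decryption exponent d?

φ(n) = (p−1)(q−1) = 172·162 = 27864.
Need d with 11·d ≡ 1 (mod 27864). Apply the extended Euclidean algorithm:
27864 = 2533*11 + 1
11 = 11*1 + 0
Back-substitute:
1 = 27864 − 2533·11
So 11·(-2533) ≡ 1 (mod 27864), hence d ≡ -2533 ≡ 25331 (mod 27864).

25331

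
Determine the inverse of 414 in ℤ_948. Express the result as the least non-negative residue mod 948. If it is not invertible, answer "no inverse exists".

Euclidean algorithm on 948, 414:
948 = 2·414 + 120
414 = 3·120 + 54
120 = 2·54 + 12
54 = 4·12 + 6
12 = 2·6 + 0
The gcd is 6, not 1, hence no inverse exists.

no inverse exists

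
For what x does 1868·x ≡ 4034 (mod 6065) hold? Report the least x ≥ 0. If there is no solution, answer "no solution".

5723

First find gcd(1868, 6065):
6065 = 3×1868 + 461
1868 = 4×461 + 24
461 = 19×24 + 5
24 = 4×5 + 4
5 = 1×4 + 1
4 = 4×1 + 0
gcd = 1, so a unique solution mod 6065 exists.
Back-substitute for the Bézout coefficients:
1 = 5 − 4
1 = −24 + 5·5
1 = 5·461 − 96·24
1 = −96·1868 + 389·461
1 = 389·6065 − 1263·1868
So 1868·(-1263) ≡ 1 (mod 6065), giving 1868⁻¹ ≡ 4802.
x ≡ 1868⁻¹·4034 ≡ 4802·4034 ≡ 5723 (mod 6065).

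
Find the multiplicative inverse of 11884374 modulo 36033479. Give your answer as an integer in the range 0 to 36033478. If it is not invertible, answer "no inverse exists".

Apply the Euclidean algorithm to 36033479 and 11884374:
36033479 = 3·11884374 + 380357
11884374 = 31·380357 + 93307
380357 = 4·93307 + 7129
93307 = 13·7129 + 630
7129 = 11·630 + 199
630 = 3·199 + 33
199 = 6·33 + 1
33 = 33·1 + 0
gcd = 1, so the inverse exists. Back-substitute:
1 = 199 − 6·33
1 = −6·630 + 19·199
1 = 19·7129 − 215·630
1 = −215·93307 + 2814·7129
1 = 2814·380357 − 11471·93307
1 = −11471·11884374 + 358415·380357
1 = 358415·36033479 − 1086716·11884374
So 11884374·(-1086716) ≡ 1 (mod 36033479), and -1086716 ≡ 34946763 (mod 36033479).

34946763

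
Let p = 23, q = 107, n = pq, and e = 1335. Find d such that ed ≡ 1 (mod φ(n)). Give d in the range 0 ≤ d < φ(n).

1235

φ(n) = (p−1)(q−1) = 22·106 = 2332.
Need d with 1335·d ≡ 1 (mod 2332). Apply the extended Euclidean algorithm:
2332 = 1×1335 + 997
1335 = 1×997 + 338
997 = 2×338 + 321
338 = 1×321 + 17
321 = 18×17 + 15
17 = 1×15 + 2
15 = 7×2 + 1
2 = 2×1 + 0
Back-substitute:
1 = 15 − 7·2
1 = −7·17 + 8·15
1 = 8·321 − 151·17
1 = −151·338 + 159·321
1 = 159·997 − 469·338
1 = −469·1335 + 628·997
1 = 628·2332 − 1097·1335
So 1335·(-1097) ≡ 1 (mod 2332), hence d ≡ -1097 ≡ 1235 (mod 2332).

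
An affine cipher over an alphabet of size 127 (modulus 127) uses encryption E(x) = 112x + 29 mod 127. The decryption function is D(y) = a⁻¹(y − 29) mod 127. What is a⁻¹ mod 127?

110

Extended Euclidean algorithm:
127 = 1×112 + 15
112 = 7×15 + 7
15 = 2×7 + 1
7 = 7×1 + 0
The gcd is 1. Working backward:
1 = 15 − 2·7
1 = −2·112 + 15·15
1 = 15·127 − 17·112
Thus 112·(-17) ≡ 1 (mod 127); reducing, -17 mod 127 = 110.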